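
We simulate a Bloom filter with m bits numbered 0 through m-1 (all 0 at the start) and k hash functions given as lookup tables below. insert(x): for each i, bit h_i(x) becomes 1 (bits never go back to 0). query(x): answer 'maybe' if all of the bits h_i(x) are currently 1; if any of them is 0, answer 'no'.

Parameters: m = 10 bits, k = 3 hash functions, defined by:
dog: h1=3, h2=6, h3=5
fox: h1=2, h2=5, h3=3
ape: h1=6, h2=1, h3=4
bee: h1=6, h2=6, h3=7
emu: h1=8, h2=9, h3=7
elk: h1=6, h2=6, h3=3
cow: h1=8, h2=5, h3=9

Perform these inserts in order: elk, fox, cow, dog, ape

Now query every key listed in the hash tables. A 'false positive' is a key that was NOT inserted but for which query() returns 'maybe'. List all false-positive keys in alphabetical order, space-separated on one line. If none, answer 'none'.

Answer: none

Derivation:
Start: bits=0000000000
After insert 'elk': sets bits 3 6 -> bits=0001001000
After insert 'fox': sets bits 2 3 5 -> bits=0011011000
After insert 'cow': sets bits 5 8 9 -> bits=0011011011
After insert 'dog': sets bits 3 5 6 -> bits=0011011011
After insert 'ape': sets bits 1 4 6 -> bits=0111111011
Not inserted: bee emu — query each against bits=0111111011:
query bee: checks bit6=1, bit7=0 (has a 0) -> no => not a false positive
query emu: checks bit7=0, bit8=1, bit9=1 (has a 0) -> no => not a false positive
False positives (alphabetical): none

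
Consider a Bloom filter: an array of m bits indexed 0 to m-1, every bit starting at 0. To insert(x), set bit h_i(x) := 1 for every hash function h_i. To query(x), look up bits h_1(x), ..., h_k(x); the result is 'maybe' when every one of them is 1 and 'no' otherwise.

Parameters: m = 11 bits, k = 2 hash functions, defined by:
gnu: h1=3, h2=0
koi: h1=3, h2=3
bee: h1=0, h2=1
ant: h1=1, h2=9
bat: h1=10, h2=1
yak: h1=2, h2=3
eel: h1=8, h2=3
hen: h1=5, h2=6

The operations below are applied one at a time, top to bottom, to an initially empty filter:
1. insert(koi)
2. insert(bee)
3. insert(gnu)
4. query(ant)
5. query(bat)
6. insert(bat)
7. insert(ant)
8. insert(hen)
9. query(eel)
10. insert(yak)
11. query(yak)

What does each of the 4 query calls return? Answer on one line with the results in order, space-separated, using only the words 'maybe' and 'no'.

Answer: no no no maybe

Derivation:
Start: bits=00000000000
Op 1: insert koi -> sets bits 3 -> bits=00010000000
Op 2: insert bee -> sets bits 0 1 -> bits=11010000000
Op 3: insert gnu -> sets bits 0 3 -> bits=11010000000
Op 4: query ant -> checks bit1=1, bit9=0 (has a 0) -> no
Op 5: query bat -> checks bit1=1, bit10=0 (has a 0) -> no
Op 6: insert bat -> sets bits 1 10 -> bits=11010000001
Op 7: insert ant -> sets bits 1 9 -> bits=11010000011
Op 8: insert hen -> sets bits 5 6 -> bits=11010110011
Op 9: query eel -> checks bit3=1, bit8=0 (has a 0) -> no
Op 10: insert yak -> sets bits 2 3 -> bits=11110110011
Op 11: query yak -> checks bit2=1, bit3=1 (all 1) -> maybe
Query results in order: no no no maybe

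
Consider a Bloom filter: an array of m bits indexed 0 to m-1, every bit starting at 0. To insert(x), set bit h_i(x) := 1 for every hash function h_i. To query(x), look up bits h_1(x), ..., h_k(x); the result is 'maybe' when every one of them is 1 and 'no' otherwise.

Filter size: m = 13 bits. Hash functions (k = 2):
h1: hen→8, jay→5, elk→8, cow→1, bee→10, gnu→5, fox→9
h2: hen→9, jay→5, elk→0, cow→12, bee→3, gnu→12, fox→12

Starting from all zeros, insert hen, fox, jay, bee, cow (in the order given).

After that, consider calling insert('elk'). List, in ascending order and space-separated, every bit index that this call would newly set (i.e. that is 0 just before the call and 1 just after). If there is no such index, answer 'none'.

Answer: 0

Derivation:
Start: bits=0000000000000
After insert 'hen': sets bits 8 9 -> bits=0000000011000
After insert 'fox': sets bits 9 12 -> bits=0000000011001
After insert 'jay': sets bits 5 -> bits=0000010011001
After insert 'bee': sets bits 3 10 -> bits=0001010011101
After insert 'cow': sets bits 1 12 -> bits=0101010011101
insert 'elk' would touch bits 0 8; currently bit0=0, bit8=1
Bits that are 0 among those (would change 0->1): 0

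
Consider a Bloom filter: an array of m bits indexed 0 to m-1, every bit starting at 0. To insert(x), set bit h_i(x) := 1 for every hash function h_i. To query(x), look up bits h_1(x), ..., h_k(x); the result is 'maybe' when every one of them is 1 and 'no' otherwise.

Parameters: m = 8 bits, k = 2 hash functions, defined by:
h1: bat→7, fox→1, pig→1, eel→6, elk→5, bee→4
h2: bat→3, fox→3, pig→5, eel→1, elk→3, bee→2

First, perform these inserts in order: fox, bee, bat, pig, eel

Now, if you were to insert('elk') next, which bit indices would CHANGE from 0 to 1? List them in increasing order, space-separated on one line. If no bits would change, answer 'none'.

Answer: none

Derivation:
Start: bits=00000000
After insert 'fox': sets bits 1 3 -> bits=01010000
After insert 'bee': sets bits 2 4 -> bits=01111000
After insert 'bat': sets bits 3 7 -> bits=01111001
After insert 'pig': sets bits 1 5 -> bits=01111101
After insert 'eel': sets bits 1 6 -> bits=01111111
insert 'elk' would touch bits 3 5; currently bit3=1, bit5=1
Bits that are 0 among those (would change 0->1): none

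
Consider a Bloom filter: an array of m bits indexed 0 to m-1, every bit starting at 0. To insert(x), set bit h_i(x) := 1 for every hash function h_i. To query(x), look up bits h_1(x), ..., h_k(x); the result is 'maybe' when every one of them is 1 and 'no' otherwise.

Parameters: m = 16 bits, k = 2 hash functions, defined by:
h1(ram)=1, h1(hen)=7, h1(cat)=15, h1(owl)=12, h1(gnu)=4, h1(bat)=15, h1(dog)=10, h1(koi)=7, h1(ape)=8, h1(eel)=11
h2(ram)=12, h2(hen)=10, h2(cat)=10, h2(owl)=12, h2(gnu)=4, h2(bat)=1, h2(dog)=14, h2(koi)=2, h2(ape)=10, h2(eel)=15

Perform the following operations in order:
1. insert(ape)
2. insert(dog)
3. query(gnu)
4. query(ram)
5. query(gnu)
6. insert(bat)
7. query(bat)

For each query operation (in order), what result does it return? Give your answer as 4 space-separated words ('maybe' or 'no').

Start: bits=0000000000000000
Op 1: insert ape -> sets bits 8 10 -> bits=0000000010100000
Op 2: insert dog -> sets bits 10 14 -> bits=0000000010100010
Op 3: query gnu -> checks bit4=0 (has a 0) -> no
Op 4: query ram -> checks bit1=0, bit12=0 (has a 0) -> no
Op 5: query gnu -> checks bit4=0 (has a 0) -> no
Op 6: insert bat -> sets bits 1 15 -> bits=0100000010100011
Op 7: query bat -> checks bit1=1, bit15=1 (all 1) -> maybe
Query results in order: no no no maybe

Answer: no no no maybe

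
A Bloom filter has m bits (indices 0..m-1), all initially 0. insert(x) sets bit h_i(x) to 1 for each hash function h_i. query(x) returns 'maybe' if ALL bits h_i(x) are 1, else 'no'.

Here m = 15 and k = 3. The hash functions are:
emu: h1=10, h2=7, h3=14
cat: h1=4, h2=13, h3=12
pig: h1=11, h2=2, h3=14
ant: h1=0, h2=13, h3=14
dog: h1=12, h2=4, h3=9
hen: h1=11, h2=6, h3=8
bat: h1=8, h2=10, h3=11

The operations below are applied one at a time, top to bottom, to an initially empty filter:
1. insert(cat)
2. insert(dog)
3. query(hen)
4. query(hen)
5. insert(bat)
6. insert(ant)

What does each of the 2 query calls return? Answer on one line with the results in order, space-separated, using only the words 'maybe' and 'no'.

Start: bits=000000000000000
Op 1: insert cat -> sets bits 4 12 13 -> bits=000010000000110
Op 2: insert dog -> sets bits 4 9 12 -> bits=000010000100110
Op 3: query hen -> checks bit6=0, bit8=0, bit11=0 (has a 0) -> no
Op 4: query hen -> checks bit6=0, bit8=0, bit11=0 (has a 0) -> no
Op 5: insert bat -> sets bits 8 10 11 -> bits=000010001111110
Op 6: insert ant -> sets bits 0 13 14 -> bits=100010001111111
Query results in order: no no

Answer: no no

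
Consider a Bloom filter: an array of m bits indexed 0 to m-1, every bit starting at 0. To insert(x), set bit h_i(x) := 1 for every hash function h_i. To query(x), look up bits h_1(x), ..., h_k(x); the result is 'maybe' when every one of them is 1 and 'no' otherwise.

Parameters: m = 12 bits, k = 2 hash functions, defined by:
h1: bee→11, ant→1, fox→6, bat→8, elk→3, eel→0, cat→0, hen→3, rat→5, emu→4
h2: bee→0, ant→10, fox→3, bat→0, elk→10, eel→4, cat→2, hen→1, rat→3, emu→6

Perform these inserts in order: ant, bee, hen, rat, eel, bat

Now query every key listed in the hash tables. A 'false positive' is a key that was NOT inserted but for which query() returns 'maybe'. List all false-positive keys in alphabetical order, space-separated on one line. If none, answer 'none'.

Start: bits=000000000000
After insert 'ant': sets bits 1 10 -> bits=010000000010
After insert 'bee': sets bits 0 11 -> bits=110000000011
After insert 'hen': sets bits 1 3 -> bits=110100000011
After insert 'rat': sets bits 3 5 -> bits=110101000011
After insert 'eel': sets bits 0 4 -> bits=110111000011
After insert 'bat': sets bits 0 8 -> bits=110111001011
Not inserted: cat elk emu fox — query each against bits=110111001011:
query cat: checks bit0=1, bit2=0 (has a 0) -> no => not a false positive
query elk: checks bit3=1, bit10=1 (all 1) -> maybe => FALSE POSITIVE
query emu: checks bit4=1, bit6=0 (has a 0) -> no => not a false positive
query fox: checks bit3=1, bit6=0 (has a 0) -> no => not a false positive
False positives (alphabetical): elk

Answer: elk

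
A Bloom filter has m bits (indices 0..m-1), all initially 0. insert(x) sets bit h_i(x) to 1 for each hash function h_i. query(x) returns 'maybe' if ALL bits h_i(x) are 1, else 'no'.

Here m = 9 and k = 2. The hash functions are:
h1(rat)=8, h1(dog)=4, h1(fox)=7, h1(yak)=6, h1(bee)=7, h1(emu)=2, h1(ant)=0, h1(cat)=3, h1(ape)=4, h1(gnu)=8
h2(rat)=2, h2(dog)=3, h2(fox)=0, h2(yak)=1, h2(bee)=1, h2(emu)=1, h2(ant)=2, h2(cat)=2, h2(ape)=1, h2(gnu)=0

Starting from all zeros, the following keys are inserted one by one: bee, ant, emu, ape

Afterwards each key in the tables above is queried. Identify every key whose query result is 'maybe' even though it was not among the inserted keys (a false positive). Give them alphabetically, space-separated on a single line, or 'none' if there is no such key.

Start: bits=000000000
After insert 'bee': sets bits 1 7 -> bits=010000010
After insert 'ant': sets bits 0 2 -> bits=111000010
After insert 'emu': sets bits 1 2 -> bits=111000010
After insert 'ape': sets bits 1 4 -> bits=111010010
Not inserted: cat dog fox gnu rat yak — query each against bits=111010010:
query cat: checks bit2=1, bit3=0 (has a 0) -> no => not a false positive
query dog: checks bit3=0, bit4=1 (has a 0) -> no => not a false positive
query fox: checks bit0=1, bit7=1 (all 1) -> maybe => FALSE POSITIVE
query gnu: checks bit0=1, bit8=0 (has a 0) -> no => not a false positive
query rat: checks bit2=1, bit8=0 (has a 0) -> no => not a false positive
query yak: checks bit1=1, bit6=0 (has a 0) -> no => not a false positive
False positives (alphabetical): fox

Answer: fox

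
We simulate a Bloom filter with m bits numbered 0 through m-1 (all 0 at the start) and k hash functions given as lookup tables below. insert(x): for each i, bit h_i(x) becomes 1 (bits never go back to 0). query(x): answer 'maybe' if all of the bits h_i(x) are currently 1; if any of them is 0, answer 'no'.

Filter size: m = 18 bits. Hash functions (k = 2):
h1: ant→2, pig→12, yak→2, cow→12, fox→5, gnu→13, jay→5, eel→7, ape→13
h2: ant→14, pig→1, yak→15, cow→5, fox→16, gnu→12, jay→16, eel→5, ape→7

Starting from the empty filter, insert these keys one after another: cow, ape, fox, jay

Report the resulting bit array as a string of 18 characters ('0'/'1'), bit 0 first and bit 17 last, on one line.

Answer: 000001010000110010

Derivation:
Start: bits=000000000000000000
After insert 'cow': sets bits 5 12 -> bits=000001000000100000
After insert 'ape': sets bits 7 13 -> bits=000001010000110000
After insert 'fox': sets bits 5 16 -> bits=000001010000110010
After insert 'jay': sets bits 5 16 -> bits=000001010000110010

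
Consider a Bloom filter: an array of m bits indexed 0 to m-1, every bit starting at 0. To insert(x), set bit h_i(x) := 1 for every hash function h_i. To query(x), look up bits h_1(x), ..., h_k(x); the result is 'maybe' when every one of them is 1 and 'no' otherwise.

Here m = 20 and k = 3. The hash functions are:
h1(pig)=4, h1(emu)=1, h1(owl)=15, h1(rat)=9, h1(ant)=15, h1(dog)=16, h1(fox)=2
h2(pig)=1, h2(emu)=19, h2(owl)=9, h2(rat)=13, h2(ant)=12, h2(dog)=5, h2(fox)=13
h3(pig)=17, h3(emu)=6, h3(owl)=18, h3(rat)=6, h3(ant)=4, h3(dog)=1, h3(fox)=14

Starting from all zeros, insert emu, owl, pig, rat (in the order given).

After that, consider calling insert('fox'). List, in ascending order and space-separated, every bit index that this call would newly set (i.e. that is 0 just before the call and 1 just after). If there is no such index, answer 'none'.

Start: bits=00000000000000000000
After insert 'emu': sets bits 1 6 19 -> bits=01000010000000000001
After insert 'owl': sets bits 9 15 18 -> bits=01000010010000010011
After insert 'pig': sets bits 1 4 17 -> bits=01001010010000010111
After insert 'rat': sets bits 6 9 13 -> bits=01001010010001010111
insert 'fox' would touch bits 2 13 14; currently bit2=0, bit13=1, bit14=0
Bits that are 0 among those (would change 0->1): 2 14

Answer: 2 14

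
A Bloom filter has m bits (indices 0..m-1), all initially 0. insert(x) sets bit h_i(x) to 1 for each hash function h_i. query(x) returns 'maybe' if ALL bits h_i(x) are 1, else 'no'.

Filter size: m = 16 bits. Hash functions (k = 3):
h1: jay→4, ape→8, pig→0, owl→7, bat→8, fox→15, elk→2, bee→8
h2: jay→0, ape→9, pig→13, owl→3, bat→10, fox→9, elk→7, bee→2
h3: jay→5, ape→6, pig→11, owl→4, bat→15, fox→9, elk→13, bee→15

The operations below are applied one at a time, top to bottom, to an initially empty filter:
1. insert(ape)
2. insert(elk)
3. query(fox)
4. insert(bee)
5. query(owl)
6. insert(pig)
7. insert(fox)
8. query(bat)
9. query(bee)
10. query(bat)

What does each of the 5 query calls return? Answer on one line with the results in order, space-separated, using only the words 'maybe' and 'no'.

Answer: no no no maybe no

Derivation:
Start: bits=0000000000000000
Op 1: insert ape -> sets bits 6 8 9 -> bits=0000001011000000
Op 2: insert elk -> sets bits 2 7 13 -> bits=0010001111000100
Op 3: query fox -> checks bit9=1, bit15=0 (has a 0) -> no
Op 4: insert bee -> sets bits 2 8 15 -> bits=0010001111000101
Op 5: query owl -> checks bit3=0, bit4=0, bit7=1 (has a 0) -> no
Op 6: insert pig -> sets bits 0 11 13 -> bits=1010001111010101
Op 7: insert fox -> sets bits 9 15 -> bits=1010001111010101
Op 8: query bat -> checks bit8=1, bit10=0, bit15=1 (has a 0) -> no
Op 9: query bee -> checks bit2=1, bit8=1, bit15=1 (all 1) -> maybe
Op 10: query bat -> checks bit8=1, bit10=0, bit15=1 (has a 0) -> no
Query results in order: no no no maybe no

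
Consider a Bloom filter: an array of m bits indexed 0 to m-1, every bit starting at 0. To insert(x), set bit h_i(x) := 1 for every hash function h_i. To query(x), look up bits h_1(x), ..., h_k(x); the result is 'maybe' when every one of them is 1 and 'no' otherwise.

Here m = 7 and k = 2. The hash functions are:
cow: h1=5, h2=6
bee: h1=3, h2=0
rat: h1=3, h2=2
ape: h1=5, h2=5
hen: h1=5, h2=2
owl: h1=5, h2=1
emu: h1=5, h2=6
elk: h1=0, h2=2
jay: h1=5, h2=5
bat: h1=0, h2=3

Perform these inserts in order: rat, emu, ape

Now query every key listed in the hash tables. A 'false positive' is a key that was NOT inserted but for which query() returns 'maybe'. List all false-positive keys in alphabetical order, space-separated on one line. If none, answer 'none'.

Answer: cow hen jay

Derivation:
Start: bits=0000000
After insert 'rat': sets bits 2 3 -> bits=0011000
After insert 'emu': sets bits 5 6 -> bits=0011011
After insert 'ape': sets bits 5 -> bits=0011011
Not inserted: bat bee cow elk hen jay owl — query each against bits=0011011:
query bat: checks bit0=0, bit3=1 (has a 0) -> no => not a false positive
query bee: checks bit0=0, bit3=1 (has a 0) -> no => not a false positive
query cow: checks bit5=1, bit6=1 (all 1) -> maybe => FALSE POSITIVE
query elk: checks bit0=0, bit2=1 (has a 0) -> no => not a false positive
query hen: checks bit2=1, bit5=1 (all 1) -> maybe => FALSE POSITIVE
query jay: checks bit5=1 (all 1) -> maybe => FALSE POSITIVE
query owl: checks bit1=0, bit5=1 (has a 0) -> no => not a false positive
False positives (alphabetical): cow hen jay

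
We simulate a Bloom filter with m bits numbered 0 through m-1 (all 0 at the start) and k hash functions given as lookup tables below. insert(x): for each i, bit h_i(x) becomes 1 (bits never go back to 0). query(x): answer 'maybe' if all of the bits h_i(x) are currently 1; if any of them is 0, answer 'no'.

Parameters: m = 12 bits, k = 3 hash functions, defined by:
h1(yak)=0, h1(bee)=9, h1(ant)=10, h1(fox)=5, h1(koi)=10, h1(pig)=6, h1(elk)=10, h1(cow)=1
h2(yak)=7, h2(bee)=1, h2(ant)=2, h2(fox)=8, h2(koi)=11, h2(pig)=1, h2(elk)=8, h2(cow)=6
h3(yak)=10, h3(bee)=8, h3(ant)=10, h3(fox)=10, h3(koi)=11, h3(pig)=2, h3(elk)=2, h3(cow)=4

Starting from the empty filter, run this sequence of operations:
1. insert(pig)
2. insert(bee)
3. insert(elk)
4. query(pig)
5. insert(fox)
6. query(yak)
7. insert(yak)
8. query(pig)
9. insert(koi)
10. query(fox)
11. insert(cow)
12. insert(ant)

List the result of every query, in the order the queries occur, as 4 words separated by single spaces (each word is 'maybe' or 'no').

Start: bits=000000000000
Op 1: insert pig -> sets bits 1 2 6 -> bits=011000100000
Op 2: insert bee -> sets bits 1 8 9 -> bits=011000101100
Op 3: insert elk -> sets bits 2 8 10 -> bits=011000101110
Op 4: query pig -> checks bit1=1, bit2=1, bit6=1 (all 1) -> maybe
Op 5: insert fox -> sets bits 5 8 10 -> bits=011001101110
Op 6: query yak -> checks bit0=0, bit7=0, bit10=1 (has a 0) -> no
Op 7: insert yak -> sets bits 0 7 10 -> bits=111001111110
Op 8: query pig -> checks bit1=1, bit2=1, bit6=1 (all 1) -> maybe
Op 9: insert koi -> sets bits 10 11 -> bits=111001111111
Op 10: query fox -> checks bit5=1, bit8=1, bit10=1 (all 1) -> maybe
Op 11: insert cow -> sets bits 1 4 6 -> bits=111011111111
Op 12: insert ant -> sets bits 2 10 -> bits=111011111111
Query results in order: maybe no maybe maybe

Answer: maybe no maybe maybe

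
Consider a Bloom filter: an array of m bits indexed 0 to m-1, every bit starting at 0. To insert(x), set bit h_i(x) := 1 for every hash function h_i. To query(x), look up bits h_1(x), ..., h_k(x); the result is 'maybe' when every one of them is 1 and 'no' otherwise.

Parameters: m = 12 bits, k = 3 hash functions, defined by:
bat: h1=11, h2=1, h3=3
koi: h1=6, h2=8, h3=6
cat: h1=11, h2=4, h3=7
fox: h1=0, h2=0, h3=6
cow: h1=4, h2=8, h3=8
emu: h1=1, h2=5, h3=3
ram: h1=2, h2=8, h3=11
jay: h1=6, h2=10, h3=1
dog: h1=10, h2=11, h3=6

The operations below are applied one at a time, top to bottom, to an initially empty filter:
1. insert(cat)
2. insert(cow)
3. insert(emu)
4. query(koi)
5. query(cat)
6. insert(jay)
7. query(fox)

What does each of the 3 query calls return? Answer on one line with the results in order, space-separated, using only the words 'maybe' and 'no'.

Start: bits=000000000000
Op 1: insert cat -> sets bits 4 7 11 -> bits=000010010001
Op 2: insert cow -> sets bits 4 8 -> bits=000010011001
Op 3: insert emu -> sets bits 1 3 5 -> bits=010111011001
Op 4: query koi -> checks bit6=0, bit8=1 (has a 0) -> no
Op 5: query cat -> checks bit4=1, bit7=1, bit11=1 (all 1) -> maybe
Op 6: insert jay -> sets bits 1 6 10 -> bits=010111111011
Op 7: query fox -> checks bit0=0, bit6=1 (has a 0) -> no
Query results in order: no maybe no

Answer: no maybe no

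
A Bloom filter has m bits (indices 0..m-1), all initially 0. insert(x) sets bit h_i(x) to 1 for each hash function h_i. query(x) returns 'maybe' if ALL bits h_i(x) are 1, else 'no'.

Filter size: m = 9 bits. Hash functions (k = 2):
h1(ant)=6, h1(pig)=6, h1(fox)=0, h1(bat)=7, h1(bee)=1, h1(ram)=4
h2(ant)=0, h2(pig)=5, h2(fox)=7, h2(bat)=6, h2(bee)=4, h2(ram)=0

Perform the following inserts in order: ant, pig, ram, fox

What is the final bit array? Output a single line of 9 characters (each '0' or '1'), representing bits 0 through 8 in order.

Start: bits=000000000
After insert 'ant': sets bits 0 6 -> bits=100000100
After insert 'pig': sets bits 5 6 -> bits=100001100
After insert 'ram': sets bits 0 4 -> bits=100011100
After insert 'fox': sets bits 0 7 -> bits=100011110

Answer: 100011110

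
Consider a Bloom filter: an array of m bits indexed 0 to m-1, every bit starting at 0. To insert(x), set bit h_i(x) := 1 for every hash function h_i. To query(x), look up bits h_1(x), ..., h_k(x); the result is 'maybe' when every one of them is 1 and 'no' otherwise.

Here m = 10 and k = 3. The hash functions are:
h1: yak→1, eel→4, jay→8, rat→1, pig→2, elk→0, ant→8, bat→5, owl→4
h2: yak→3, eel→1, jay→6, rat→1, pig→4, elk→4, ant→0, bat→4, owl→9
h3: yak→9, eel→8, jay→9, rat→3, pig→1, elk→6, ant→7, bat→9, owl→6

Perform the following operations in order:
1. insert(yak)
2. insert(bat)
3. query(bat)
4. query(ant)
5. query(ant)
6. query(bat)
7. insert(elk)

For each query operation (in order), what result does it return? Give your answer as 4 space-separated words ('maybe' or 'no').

Start: bits=0000000000
Op 1: insert yak -> sets bits 1 3 9 -> bits=0101000001
Op 2: insert bat -> sets bits 4 5 9 -> bits=0101110001
Op 3: query bat -> checks bit4=1, bit5=1, bit9=1 (all 1) -> maybe
Op 4: query ant -> checks bit0=0, bit7=0, bit8=0 (has a 0) -> no
Op 5: query ant -> checks bit0=0, bit7=0, bit8=0 (has a 0) -> no
Op 6: query bat -> checks bit4=1, bit5=1, bit9=1 (all 1) -> maybe
Op 7: insert elk -> sets bits 0 4 6 -> bits=1101111001
Query results in order: maybe no no maybe

Answer: maybe no no maybe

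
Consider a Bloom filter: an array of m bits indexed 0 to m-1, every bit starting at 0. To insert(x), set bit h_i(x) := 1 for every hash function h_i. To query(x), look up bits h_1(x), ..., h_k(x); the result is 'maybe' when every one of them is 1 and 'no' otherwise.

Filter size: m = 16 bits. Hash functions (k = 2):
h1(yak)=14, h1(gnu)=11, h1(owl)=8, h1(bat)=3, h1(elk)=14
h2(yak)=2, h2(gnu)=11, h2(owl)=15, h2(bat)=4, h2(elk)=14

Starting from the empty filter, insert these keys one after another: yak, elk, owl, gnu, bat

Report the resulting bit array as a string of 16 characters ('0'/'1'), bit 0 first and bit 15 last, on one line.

Answer: 0011100010010011

Derivation:
Start: bits=0000000000000000
After insert 'yak': sets bits 2 14 -> bits=0010000000000010
After insert 'elk': sets bits 14 -> bits=0010000000000010
After insert 'owl': sets bits 8 15 -> bits=0010000010000011
After insert 'gnu': sets bits 11 -> bits=0010000010010011
After insert 'bat': sets bits 3 4 -> bits=0011100010010011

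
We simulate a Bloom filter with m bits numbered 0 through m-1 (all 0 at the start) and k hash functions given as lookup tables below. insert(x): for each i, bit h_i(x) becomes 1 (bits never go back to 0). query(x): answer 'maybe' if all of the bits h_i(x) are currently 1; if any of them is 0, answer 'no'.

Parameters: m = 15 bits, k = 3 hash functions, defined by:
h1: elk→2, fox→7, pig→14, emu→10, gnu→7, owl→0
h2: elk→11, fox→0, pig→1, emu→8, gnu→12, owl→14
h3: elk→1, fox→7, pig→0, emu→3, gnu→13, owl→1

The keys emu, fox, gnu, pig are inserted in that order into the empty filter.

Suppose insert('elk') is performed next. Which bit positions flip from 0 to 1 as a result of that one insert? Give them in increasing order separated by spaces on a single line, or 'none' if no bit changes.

Start: bits=000000000000000
After insert 'emu': sets bits 3 8 10 -> bits=000100001010000
After insert 'fox': sets bits 0 7 -> bits=100100011010000
After insert 'gnu': sets bits 7 12 13 -> bits=100100011010110
After insert 'pig': sets bits 0 1 14 -> bits=110100011010111
insert 'elk' would touch bits 1 2 11; currently bit1=1, bit2=0, bit11=0
Bits that are 0 among those (would change 0->1): 2 11

Answer: 2 11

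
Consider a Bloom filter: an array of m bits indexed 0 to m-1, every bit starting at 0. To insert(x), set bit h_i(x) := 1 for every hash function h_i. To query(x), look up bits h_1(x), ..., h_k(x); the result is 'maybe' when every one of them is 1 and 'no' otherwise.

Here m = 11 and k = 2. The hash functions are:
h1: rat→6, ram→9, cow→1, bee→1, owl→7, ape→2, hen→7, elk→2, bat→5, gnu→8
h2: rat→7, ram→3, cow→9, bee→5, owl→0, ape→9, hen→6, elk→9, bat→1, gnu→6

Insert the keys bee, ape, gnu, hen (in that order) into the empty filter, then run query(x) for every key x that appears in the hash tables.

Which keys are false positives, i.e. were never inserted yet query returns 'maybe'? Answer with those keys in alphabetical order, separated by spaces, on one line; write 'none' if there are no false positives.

Start: bits=00000000000
After insert 'bee': sets bits 1 5 -> bits=01000100000
After insert 'ape': sets bits 2 9 -> bits=01100100010
After insert 'gnu': sets bits 6 8 -> bits=01100110110
After insert 'hen': sets bits 6 7 -> bits=01100111110
Not inserted: bat cow elk owl ram rat — query each against bits=01100111110:
query bat: checks bit1=1, bit5=1 (all 1) -> maybe => FALSE POSITIVE
query cow: checks bit1=1, bit9=1 (all 1) -> maybe => FALSE POSITIVE
query elk: checks bit2=1, bit9=1 (all 1) -> maybe => FALSE POSITIVE
query owl: checks bit0=0, bit7=1 (has a 0) -> no => not a false positive
query ram: checks bit3=0, bit9=1 (has a 0) -> no => not a false positive
query rat: checks bit6=1, bit7=1 (all 1) -> maybe => FALSE POSITIVE
False positives (alphabetical): bat cow elk rat

Answer: bat cow elk rat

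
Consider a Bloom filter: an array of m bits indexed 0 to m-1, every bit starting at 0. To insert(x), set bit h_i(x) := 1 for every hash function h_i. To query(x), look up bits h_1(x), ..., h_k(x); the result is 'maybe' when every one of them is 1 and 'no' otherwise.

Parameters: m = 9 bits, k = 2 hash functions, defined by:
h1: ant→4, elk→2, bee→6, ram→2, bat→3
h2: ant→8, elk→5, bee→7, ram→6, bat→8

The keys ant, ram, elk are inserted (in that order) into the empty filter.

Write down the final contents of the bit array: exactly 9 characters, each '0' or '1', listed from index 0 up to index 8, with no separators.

Answer: 001011101

Derivation:
Start: bits=000000000
After insert 'ant': sets bits 4 8 -> bits=000010001
After insert 'ram': sets bits 2 6 -> bits=001010101
After insert 'elk': sets bits 2 5 -> bits=001011101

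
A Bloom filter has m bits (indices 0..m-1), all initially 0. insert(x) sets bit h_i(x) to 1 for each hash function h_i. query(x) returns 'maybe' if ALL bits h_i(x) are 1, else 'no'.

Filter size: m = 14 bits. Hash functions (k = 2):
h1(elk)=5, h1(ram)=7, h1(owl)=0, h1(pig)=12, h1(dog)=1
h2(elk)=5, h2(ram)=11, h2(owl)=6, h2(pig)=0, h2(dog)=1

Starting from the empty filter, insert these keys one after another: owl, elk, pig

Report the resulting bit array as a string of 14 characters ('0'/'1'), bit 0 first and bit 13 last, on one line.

Start: bits=00000000000000
After insert 'owl': sets bits 0 6 -> bits=10000010000000
After insert 'elk': sets bits 5 -> bits=10000110000000
After insert 'pig': sets bits 0 12 -> bits=10000110000010

Answer: 10000110000010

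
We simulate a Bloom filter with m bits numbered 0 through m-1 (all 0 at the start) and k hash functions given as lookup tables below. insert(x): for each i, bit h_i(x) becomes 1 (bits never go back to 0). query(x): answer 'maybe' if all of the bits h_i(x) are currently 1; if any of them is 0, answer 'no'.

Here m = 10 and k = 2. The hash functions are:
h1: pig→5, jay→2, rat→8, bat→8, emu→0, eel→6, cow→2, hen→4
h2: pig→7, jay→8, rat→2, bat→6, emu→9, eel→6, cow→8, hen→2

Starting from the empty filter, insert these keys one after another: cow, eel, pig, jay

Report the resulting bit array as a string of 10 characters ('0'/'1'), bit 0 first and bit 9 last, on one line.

Start: bits=0000000000
After insert 'cow': sets bits 2 8 -> bits=0010000010
After insert 'eel': sets bits 6 -> bits=0010001010
After insert 'pig': sets bits 5 7 -> bits=0010011110
After insert 'jay': sets bits 2 8 -> bits=0010011110

Answer: 0010011110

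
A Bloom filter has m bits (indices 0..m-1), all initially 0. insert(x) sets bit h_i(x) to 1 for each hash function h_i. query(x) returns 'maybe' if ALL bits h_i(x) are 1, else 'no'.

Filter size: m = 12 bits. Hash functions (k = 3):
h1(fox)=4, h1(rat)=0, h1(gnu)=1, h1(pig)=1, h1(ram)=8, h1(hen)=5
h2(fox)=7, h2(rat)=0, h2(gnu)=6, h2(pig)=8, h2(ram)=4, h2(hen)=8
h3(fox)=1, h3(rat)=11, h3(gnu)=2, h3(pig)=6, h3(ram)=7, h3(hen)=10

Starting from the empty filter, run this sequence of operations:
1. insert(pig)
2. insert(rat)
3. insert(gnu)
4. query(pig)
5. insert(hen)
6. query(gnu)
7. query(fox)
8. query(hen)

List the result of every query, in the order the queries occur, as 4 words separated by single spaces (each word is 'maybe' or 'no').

Start: bits=000000000000
Op 1: insert pig -> sets bits 1 6 8 -> bits=010000101000
Op 2: insert rat -> sets bits 0 11 -> bits=110000101001
Op 3: insert gnu -> sets bits 1 2 6 -> bits=111000101001
Op 4: query pig -> checks bit1=1, bit6=1, bit8=1 (all 1) -> maybe
Op 5: insert hen -> sets bits 5 8 10 -> bits=111001101011
Op 6: query gnu -> checks bit1=1, bit2=1, bit6=1 (all 1) -> maybe
Op 7: query fox -> checks bit1=1, bit4=0, bit7=0 (has a 0) -> no
Op 8: query hen -> checks bit5=1, bit8=1, bit10=1 (all 1) -> maybe
Query results in order: maybe maybe no maybe

Answer: maybe maybe no maybe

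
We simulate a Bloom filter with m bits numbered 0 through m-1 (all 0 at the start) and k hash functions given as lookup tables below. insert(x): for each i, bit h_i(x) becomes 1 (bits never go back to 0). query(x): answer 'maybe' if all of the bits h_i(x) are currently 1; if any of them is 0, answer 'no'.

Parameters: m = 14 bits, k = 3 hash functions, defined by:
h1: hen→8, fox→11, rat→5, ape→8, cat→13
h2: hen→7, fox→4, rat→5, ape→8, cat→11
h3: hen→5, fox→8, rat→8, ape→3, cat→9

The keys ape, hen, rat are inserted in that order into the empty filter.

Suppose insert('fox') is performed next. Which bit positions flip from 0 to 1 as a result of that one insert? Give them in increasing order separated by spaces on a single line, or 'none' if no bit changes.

Answer: 4 11

Derivation:
Start: bits=00000000000000
After insert 'ape': sets bits 3 8 -> bits=00010000100000
After insert 'hen': sets bits 5 7 8 -> bits=00010101100000
After insert 'rat': sets bits 5 8 -> bits=00010101100000
insert 'fox' would touch bits 4 8 11; currently bit4=0, bit8=1, bit11=0
Bits that are 0 among those (would change 0->1): 4 11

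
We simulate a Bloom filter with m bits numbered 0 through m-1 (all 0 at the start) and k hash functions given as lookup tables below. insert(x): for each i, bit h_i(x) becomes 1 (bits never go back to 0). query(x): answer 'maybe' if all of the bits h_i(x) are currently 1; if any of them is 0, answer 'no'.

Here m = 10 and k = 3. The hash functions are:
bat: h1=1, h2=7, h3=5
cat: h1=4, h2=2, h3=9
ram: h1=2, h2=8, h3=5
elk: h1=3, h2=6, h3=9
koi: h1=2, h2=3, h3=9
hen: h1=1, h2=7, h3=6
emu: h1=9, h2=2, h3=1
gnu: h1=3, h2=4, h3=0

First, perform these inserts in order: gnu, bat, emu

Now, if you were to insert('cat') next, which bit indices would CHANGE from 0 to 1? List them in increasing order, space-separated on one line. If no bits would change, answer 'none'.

Start: bits=0000000000
After insert 'gnu': sets bits 0 3 4 -> bits=1001100000
After insert 'bat': sets bits 1 5 7 -> bits=1101110100
After insert 'emu': sets bits 1 2 9 -> bits=1111110101
insert 'cat' would touch bits 2 4 9; currently bit2=1, bit4=1, bit9=1
Bits that are 0 among those (would change 0->1): none

Answer: none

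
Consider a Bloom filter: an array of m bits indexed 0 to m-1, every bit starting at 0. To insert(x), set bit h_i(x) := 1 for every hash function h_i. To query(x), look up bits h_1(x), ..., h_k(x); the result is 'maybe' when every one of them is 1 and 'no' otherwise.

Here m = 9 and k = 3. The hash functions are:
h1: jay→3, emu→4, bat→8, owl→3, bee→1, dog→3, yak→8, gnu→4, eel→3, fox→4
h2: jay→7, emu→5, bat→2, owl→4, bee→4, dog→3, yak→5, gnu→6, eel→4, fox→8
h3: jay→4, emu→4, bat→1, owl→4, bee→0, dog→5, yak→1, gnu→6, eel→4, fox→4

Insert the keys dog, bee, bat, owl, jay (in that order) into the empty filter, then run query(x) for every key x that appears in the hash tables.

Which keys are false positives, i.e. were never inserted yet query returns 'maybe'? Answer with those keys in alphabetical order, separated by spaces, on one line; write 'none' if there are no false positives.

Start: bits=000000000
After insert 'dog': sets bits 3 5 -> bits=000101000
After insert 'bee': sets bits 0 1 4 -> bits=110111000
After insert 'bat': sets bits 1 2 8 -> bits=111111001
After insert 'owl': sets bits 3 4 -> bits=111111001
After insert 'jay': sets bits 3 4 7 -> bits=111111011
Not inserted: eel emu fox gnu yak — query each against bits=111111011:
query eel: checks bit3=1, bit4=1 (all 1) -> maybe => FALSE POSITIVE
query emu: checks bit4=1, bit5=1 (all 1) -> maybe => FALSE POSITIVE
query fox: checks bit4=1, bit8=1 (all 1) -> maybe => FALSE POSITIVE
query gnu: checks bit4=1, bit6=0 (has a 0) -> no => not a false positive
query yak: checks bit1=1, bit5=1, bit8=1 (all 1) -> maybe => FALSE POSITIVE
False positives (alphabetical): eel emu fox yak

Answer: eel emu fox yak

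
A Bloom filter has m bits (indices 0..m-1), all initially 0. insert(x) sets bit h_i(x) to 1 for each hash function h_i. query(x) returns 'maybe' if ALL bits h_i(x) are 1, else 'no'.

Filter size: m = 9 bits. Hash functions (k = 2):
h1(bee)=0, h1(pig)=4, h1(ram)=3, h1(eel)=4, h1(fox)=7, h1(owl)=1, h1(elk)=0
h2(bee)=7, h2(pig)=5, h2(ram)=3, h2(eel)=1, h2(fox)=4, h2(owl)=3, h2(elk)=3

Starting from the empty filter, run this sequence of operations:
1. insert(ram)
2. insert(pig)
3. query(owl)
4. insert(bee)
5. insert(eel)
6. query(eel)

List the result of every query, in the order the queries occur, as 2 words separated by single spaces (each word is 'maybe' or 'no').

Answer: no maybe

Derivation:
Start: bits=000000000
Op 1: insert ram -> sets bits 3 -> bits=000100000
Op 2: insert pig -> sets bits 4 5 -> bits=000111000
Op 3: query owl -> checks bit1=0, bit3=1 (has a 0) -> no
Op 4: insert bee -> sets bits 0 7 -> bits=100111010
Op 5: insert eel -> sets bits 1 4 -> bits=110111010
Op 6: query eel -> checks bit1=1, bit4=1 (all 1) -> maybe
Query results in order: no maybe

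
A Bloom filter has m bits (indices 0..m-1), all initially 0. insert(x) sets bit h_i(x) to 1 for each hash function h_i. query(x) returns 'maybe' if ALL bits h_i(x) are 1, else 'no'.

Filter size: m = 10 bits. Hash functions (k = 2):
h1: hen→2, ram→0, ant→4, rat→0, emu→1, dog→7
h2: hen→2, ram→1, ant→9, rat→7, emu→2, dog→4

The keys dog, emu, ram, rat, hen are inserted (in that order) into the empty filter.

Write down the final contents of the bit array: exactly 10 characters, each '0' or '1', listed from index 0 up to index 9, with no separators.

Start: bits=0000000000
After insert 'dog': sets bits 4 7 -> bits=0000100100
After insert 'emu': sets bits 1 2 -> bits=0110100100
After insert 'ram': sets bits 0 1 -> bits=1110100100
After insert 'rat': sets bits 0 7 -> bits=1110100100
After insert 'hen': sets bits 2 -> bits=1110100100

Answer: 1110100100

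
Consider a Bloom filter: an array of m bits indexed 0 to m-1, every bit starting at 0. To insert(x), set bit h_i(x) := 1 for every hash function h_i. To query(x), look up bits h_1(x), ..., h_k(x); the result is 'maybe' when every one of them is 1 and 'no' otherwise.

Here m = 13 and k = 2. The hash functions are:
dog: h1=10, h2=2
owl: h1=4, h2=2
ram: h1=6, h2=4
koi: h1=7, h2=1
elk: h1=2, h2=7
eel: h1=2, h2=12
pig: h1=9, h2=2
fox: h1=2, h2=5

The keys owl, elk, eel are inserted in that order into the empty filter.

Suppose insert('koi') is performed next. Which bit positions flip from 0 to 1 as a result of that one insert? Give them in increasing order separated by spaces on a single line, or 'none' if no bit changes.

Answer: 1

Derivation:
Start: bits=0000000000000
After insert 'owl': sets bits 2 4 -> bits=0010100000000
After insert 'elk': sets bits 2 7 -> bits=0010100100000
After insert 'eel': sets bits 2 12 -> bits=0010100100001
insert 'koi' would touch bits 1 7; currently bit1=0, bit7=1
Bits that are 0 among those (would change 0->1): 1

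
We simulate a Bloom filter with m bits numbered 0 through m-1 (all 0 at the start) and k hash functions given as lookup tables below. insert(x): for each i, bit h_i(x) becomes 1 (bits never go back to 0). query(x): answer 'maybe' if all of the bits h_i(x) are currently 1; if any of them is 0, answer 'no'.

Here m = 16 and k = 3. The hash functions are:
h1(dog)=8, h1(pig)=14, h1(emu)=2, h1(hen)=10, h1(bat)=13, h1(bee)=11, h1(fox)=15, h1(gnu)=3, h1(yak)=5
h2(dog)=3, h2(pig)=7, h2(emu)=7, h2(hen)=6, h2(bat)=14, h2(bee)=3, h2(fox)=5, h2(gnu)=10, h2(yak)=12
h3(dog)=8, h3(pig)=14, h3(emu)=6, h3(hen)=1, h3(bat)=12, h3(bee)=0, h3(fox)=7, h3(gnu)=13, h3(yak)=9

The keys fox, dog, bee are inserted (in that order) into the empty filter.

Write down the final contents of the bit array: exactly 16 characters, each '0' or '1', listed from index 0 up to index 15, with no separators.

Answer: 1001010110010001

Derivation:
Start: bits=0000000000000000
After insert 'fox': sets bits 5 7 15 -> bits=0000010100000001
After insert 'dog': sets bits 3 8 -> bits=0001010110000001
After insert 'bee': sets bits 0 3 11 -> bits=1001010110010001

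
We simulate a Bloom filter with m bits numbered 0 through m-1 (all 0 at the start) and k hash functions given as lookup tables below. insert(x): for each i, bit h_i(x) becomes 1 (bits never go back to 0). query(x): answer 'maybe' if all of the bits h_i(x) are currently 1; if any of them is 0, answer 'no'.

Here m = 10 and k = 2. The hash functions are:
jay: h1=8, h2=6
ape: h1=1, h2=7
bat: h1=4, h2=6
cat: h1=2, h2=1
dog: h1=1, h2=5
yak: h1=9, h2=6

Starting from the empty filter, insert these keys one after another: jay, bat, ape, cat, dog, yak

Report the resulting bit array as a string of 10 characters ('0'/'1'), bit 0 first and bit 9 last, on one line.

Start: bits=0000000000
After insert 'jay': sets bits 6 8 -> bits=0000001010
After insert 'bat': sets bits 4 6 -> bits=0000101010
After insert 'ape': sets bits 1 7 -> bits=0100101110
After insert 'cat': sets bits 1 2 -> bits=0110101110
After insert 'dog': sets bits 1 5 -> bits=0110111110
After insert 'yak': sets bits 6 9 -> bits=0110111111

Answer: 0110111111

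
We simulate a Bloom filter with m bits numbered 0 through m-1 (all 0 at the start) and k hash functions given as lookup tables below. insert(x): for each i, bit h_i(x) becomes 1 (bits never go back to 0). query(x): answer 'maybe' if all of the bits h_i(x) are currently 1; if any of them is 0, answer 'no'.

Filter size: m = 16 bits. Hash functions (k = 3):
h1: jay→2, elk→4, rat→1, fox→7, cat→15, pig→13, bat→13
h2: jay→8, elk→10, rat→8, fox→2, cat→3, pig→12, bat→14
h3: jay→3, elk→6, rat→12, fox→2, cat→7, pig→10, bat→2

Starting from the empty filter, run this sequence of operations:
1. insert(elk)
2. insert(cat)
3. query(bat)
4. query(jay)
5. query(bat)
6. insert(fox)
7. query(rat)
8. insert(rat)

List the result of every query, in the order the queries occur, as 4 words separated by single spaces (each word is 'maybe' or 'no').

Answer: no no no no

Derivation:
Start: bits=0000000000000000
Op 1: insert elk -> sets bits 4 6 10 -> bits=0000101000100000
Op 2: insert cat -> sets bits 3 7 15 -> bits=0001101100100001
Op 3: query bat -> checks bit2=0, bit13=0, bit14=0 (has a 0) -> no
Op 4: query jay -> checks bit2=0, bit3=1, bit8=0 (has a 0) -> no
Op 5: query bat -> checks bit2=0, bit13=0, bit14=0 (has a 0) -> no
Op 6: insert fox -> sets bits 2 7 -> bits=0011101100100001
Op 7: query rat -> checks bit1=0, bit8=0, bit12=0 (has a 0) -> no
Op 8: insert rat -> sets bits 1 8 12 -> bits=0111101110101001
Query results in order: no no no no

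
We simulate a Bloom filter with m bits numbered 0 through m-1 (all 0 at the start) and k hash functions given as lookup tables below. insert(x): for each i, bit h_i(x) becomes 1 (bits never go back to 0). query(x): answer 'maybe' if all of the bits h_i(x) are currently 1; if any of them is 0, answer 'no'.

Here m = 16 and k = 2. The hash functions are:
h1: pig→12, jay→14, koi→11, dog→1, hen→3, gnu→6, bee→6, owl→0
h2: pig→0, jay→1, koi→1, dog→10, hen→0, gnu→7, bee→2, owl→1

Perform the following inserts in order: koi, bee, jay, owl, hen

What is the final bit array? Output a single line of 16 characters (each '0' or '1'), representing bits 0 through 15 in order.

Start: bits=0000000000000000
After insert 'koi': sets bits 1 11 -> bits=0100000000010000
After insert 'bee': sets bits 2 6 -> bits=0110001000010000
After insert 'jay': sets bits 1 14 -> bits=0110001000010010
After insert 'owl': sets bits 0 1 -> bits=1110001000010010
After insert 'hen': sets bits 0 3 -> bits=1111001000010010

Answer: 1111001000010010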